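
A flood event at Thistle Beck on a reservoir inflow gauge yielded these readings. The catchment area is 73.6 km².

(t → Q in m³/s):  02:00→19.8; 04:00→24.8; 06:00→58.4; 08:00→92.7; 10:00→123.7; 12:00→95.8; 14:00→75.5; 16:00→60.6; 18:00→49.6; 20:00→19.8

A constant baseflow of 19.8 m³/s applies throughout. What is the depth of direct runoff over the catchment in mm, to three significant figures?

d ≈ 41.4 mm

Direct runoff: 0.0, 5.0, 38.6, 72.9, 103.9, 76.0, 55.7, 40.8, 29.8, 0.0 m³/s; ΣQ_DR = 422.7 m³/s.
V = ΣQ_DR · Δt = 422.7 × 7200 s = 3.043 × 10^6 m³.
Over A = 73.6 km², depth = V / A = 41.4 mm.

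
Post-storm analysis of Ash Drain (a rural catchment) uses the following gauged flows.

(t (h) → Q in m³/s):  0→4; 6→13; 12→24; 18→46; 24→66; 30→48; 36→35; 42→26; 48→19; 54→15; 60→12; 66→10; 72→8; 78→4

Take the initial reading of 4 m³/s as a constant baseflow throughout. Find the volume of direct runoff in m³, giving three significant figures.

Direct-runoff ordinates (Q − Q_b): 0.0, 9.0, 20.0, 42.0, 62.0, 44.0, 31.0, 22.0, 15.0, 11.0, 8.0, 6.0, 4.0, 0.0 m³/s.
ΣQ_DR = 274.0 m³/s.
With Δt = 6 h = 21600 s, V = ΣQ_DR · Δt = 274.0 × 21600 = 5.92 × 10^6 m³.

V ≈ 5.92 × 10^6 m³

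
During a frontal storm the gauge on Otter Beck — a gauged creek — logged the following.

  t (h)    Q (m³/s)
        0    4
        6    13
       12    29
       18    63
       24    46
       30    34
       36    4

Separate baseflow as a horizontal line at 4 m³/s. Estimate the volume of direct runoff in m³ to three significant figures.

V ≈ 3.56 × 10^6 m³

Direct-runoff ordinates (Q − Q_b): 0.0, 9.0, 25.0, 59.0, 42.0, 30.0, 0.0 m³/s.
ΣQ_DR = 165.0 m³/s.
With Δt = 6 h = 21600 s, V = ΣQ_DR · Δt = 165.0 × 21600 = 3.56 × 10^6 m³.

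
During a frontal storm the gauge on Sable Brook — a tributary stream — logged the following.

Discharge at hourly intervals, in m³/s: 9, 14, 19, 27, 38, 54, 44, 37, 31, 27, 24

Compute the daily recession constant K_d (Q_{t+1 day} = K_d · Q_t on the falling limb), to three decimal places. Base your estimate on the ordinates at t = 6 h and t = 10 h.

Between t = 6 h and t = 10 h the flow falls from 44 to 24 m³/s over 4×1 h = 4 h.
Per-interval ratio K = (24/44)^(1/4) = 0.8594; K_d = K^(24/1) = 0.026.

K_d ≈ 0.026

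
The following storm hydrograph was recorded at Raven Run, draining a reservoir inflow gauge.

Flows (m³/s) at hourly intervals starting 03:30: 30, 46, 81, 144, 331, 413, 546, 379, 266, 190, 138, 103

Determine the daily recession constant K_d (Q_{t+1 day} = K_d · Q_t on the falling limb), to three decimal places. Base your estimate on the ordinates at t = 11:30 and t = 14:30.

K_d ≈ 0.001

Between t = 11:30 and t = 14:30 the flow falls from 266 to 103 m³/s over 3×1 h = 3 h.
Per-interval ratio K = (103/266)^(1/3) = 0.7289; K_d = K^(24/1) = 0.001.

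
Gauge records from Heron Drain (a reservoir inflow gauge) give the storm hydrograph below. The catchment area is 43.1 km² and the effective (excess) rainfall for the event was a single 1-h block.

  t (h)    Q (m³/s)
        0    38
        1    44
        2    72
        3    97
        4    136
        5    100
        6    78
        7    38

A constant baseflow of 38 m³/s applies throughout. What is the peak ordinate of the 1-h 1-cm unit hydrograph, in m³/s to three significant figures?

U_p ≈ 39.2 m³/s

Direct runoff: 0.0, 6.0, 34.0, 59.0, 98.0, 62.0, 40.0, 0.0 m³/s; ΣQ_DR = 299.0 m³/s, peak = 98.0 m³/s.
Runoff depth d = ΣQ_DR·Δt / A = 299.0 × 3600 / (43.1 km²) = 24.97 mm.
The 1-cm UH is the DRH scaled by (10 mm)/d, so U_p = 98.0 × 10/24.97 = 39.2 m³/s.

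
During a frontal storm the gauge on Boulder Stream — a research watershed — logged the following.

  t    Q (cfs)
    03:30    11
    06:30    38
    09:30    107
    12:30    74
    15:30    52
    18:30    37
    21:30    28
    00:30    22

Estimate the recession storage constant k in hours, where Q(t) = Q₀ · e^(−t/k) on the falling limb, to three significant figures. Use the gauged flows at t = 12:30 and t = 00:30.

On the falling limb, Q drops from 74 to 22 cfs between t = 12:30 and t = 00:30 (Δt = 12 h).
k = −Δt / ln(Q₂/Q₁) = −12 / ln(22/74) = 9.89 h.

k ≈ 9.89 h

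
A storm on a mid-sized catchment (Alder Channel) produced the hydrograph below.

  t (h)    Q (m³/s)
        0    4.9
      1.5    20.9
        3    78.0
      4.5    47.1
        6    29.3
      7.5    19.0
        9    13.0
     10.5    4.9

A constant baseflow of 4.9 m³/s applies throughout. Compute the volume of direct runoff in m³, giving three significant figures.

Direct-runoff ordinates (Q − Q_b): 0.0, 16.0, 73.1, 42.2, 24.4, 14.1, 8.1, 0.0 m³/s.
ΣQ_DR = 177.9 m³/s.
With Δt = 1.5 h = 5400 s, V = ΣQ_DR · Δt = 177.9 × 5400 = 9.61 × 10^5 m³.

V ≈ 9.61 × 10^5 m³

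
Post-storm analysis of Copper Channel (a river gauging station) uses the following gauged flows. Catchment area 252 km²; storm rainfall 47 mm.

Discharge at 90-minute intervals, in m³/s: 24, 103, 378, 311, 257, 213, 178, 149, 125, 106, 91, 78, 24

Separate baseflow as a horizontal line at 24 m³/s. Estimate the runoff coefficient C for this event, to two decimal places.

C ≈ 0.79

ΣQ_DR = 1725 m³/s; V = ΣQ_DR·Δt = 9.315 × 10^6 m³.
Runoff depth d = V / A = 36.96 mm.
C = d / P = 36.96 / 47 = 0.79.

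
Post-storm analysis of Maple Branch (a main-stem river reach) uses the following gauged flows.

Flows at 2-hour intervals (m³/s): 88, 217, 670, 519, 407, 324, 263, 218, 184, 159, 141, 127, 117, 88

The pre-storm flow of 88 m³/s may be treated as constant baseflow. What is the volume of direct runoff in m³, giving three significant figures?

V ≈ 1.65 × 10^7 m³

Direct-runoff ordinates (Q − Q_b): 0.0, 129.0, 582.0, 431.0, 319.0, 236.0, 175.0, 130.0, 96.0, 71.0, 53.0, 39.0, 29.0, 0.0 m³/s.
ΣQ_DR = 2290 m³/s.
With Δt = 2 h = 7200 s, V = ΣQ_DR · Δt = 2290 × 7200 = 1.65 × 10^7 m³.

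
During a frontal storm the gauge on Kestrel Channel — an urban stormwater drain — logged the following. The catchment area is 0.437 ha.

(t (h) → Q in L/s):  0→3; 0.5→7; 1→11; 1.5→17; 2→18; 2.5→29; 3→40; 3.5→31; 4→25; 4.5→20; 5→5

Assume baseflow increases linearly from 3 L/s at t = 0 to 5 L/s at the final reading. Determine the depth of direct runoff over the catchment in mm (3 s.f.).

d ≈ 66.7 mm

Direct runoff: 0.00, 3.80, 7.60, 13.40, 14.20, 25.00, 35.80, 26.60, 20.40, 15.20, 0.00 L/s; ΣQ_DR = 162.0 L/s.
V = ΣQ_DR · Δt = 162.0 × 1800 s = 2.916 × 10^5 L.
Over A = 0.437 ha, depth = V / A = 66.7 mm.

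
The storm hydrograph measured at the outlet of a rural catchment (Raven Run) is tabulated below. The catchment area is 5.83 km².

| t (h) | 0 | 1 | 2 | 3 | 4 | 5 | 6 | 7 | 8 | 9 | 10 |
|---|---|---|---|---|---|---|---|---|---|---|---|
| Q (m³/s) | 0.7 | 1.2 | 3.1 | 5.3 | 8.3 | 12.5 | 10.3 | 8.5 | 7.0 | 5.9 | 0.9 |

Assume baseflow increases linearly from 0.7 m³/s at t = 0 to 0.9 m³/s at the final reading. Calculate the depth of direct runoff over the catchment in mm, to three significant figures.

Direct runoff: 0.00, 0.48, 2.36, 4.54, 7.52, 11.70, 9.48, 7.66, 6.14, 5.02, 0.00 m³/s; ΣQ_DR = 54.90 m³/s.
V = ΣQ_DR · Δt = 54.90 × 3600 s = 1.976 × 10^5 m³.
Over A = 5.83 km², depth = V / A = 33.9 mm.

d ≈ 33.9 mm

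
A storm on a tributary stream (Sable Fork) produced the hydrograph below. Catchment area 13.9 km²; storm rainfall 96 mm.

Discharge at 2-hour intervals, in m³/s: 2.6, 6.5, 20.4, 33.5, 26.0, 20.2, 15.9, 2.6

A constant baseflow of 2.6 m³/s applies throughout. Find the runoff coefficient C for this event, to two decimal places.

ΣQ_DR = 106.9 m³/s; V = ΣQ_DR·Δt = 7.697 × 10^5 m³.
Runoff depth d = V / A = 55.37 mm.
C = d / P = 55.37 / 96 = 0.58.

C ≈ 0.58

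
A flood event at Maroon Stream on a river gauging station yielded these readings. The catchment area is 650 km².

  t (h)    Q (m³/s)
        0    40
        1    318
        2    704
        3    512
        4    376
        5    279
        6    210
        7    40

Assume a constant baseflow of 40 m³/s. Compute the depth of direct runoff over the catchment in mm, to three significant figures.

Direct runoff: 0.0, 278.0, 664.0, 472.0, 336.0, 239.0, 170.0, 0.0 m³/s; ΣQ_DR = 2159 m³/s.
V = ΣQ_DR · Δt = 2159 × 3600 s = 7.772 × 10^6 m³.
Over A = 650 km², depth = V / A = 12.0 mm.

d ≈ 12.0 mm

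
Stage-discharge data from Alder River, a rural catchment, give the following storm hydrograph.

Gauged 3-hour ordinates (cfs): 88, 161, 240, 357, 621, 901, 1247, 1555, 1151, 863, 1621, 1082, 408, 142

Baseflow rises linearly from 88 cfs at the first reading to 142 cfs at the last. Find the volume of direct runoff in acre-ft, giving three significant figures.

V ≈ 2190 acre-ft

Direct-runoff ordinates (Q − Q_b): 0.00, 68.85, 143.69, 256.54, 516.38, 792.23, 1134.08, 1437.92, 1029.77, 737.62, 1491.46, 948.31, 270.15, 0.00 cfs.
ΣQ_DR = 8827 cfs.
With Δt = 3 h = 10800 s, V = ΣQ_DR · Δt = 8827 × 10800 = 9.53 × 10^7 ft³ = 2190 acre-ft.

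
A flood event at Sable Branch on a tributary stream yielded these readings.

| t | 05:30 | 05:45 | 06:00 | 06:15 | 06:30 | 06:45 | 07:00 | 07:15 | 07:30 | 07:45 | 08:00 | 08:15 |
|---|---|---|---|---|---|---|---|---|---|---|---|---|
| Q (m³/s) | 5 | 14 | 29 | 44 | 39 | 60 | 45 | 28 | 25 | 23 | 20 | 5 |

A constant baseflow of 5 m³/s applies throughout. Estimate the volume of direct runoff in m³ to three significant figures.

Direct-runoff ordinates (Q − Q_b): 0.0, 9.0, 24.0, 39.0, 34.0, 55.0, 40.0, 23.0, 20.0, 18.0, 15.0, 0.0 m³/s.
ΣQ_DR = 277.0 m³/s.
With Δt = 0.25 h = 900 s, V = ΣQ_DR · Δt = 277.0 × 900 = 2.49 × 10^5 m³.

V ≈ 2.49 × 10^5 m³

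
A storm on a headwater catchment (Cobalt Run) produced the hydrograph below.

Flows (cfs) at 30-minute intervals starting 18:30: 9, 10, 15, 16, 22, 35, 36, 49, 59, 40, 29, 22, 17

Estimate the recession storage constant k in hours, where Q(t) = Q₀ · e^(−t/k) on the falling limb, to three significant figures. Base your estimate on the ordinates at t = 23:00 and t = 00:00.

On the falling limb, Q drops from 40 to 22 cfs between t = 23:00 and t = 00:00 (Δt = 1 h).
k = −Δt / ln(Q₂/Q₁) = −1 / ln(22/40) = 1.67 h.

k ≈ 1.67 h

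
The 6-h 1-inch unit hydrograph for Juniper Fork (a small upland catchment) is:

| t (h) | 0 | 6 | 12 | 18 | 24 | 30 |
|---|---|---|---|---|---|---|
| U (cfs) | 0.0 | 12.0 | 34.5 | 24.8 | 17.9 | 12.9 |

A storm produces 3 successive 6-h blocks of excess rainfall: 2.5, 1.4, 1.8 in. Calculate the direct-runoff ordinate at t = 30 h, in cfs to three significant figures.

Q ≈ 102 cfs

By discrete convolution, Q_j = Σ (P_i / 1 in) · U_{j−i}.
At t = 30 h (j=5): Q = (2.5/1)·12.9 + (1.4/1)·17.9 + (1.8/1)·24.8 = 102 cfs.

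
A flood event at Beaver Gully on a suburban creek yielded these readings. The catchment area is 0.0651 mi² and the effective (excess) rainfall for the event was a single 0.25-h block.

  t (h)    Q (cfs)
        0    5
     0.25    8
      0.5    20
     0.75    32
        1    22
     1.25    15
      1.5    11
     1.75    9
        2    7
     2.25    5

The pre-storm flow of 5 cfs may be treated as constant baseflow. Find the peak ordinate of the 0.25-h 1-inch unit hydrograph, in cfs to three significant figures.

U_p ≈ 54.0 cfs

Direct runoff: 0.0, 3.0, 15.0, 27.0, 17.0, 10.0, 6.0, 4.0, 2.0, 0.0 cfs; ΣQ_DR = 84.00 cfs, peak = 27.0 cfs.
Runoff depth d = ΣQ_DR·Δt / A = 84.00 × 900 / (0.0651 mi²) = 0.4999 in.
The 1-inch UH is the DRH scaled by (1 in)/d, so U_p = 27.0 × 1/0.4999 = 54.0 cfs.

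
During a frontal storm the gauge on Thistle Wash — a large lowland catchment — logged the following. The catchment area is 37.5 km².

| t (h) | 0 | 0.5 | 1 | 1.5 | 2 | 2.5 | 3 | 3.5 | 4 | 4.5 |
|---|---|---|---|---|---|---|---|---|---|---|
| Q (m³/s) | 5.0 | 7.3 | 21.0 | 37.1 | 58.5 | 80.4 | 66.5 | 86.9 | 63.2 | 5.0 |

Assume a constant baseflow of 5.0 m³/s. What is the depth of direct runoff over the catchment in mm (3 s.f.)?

Direct runoff: 0.0, 2.3, 16.0, 32.1, 53.5, 75.4, 61.5, 81.9, 58.2, 0.0 m³/s; ΣQ_DR = 380.9 m³/s.
V = ΣQ_DR · Δt = 380.9 × 1800 s = 6.856 × 10^5 m³.
Over A = 37.5 km², depth = V / A = 18.3 mm.

d ≈ 18.3 mm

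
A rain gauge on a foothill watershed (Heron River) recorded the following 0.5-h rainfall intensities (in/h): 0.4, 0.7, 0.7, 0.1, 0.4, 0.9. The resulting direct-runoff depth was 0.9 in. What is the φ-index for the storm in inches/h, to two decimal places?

φ ≈ 0.26 in/h

Only the 5 blocks with intensity above φ contribute runoff: 0.4, 0.7, 0.7, 0.4, 0.9 in/h.
Σ(I−φ)·Δt = d  ⇒  (0.4+0.7+0.7+0.4+0.9 − 5φ)·0.5 = 0.9
φ = (3.100 − 0.9/0.5) / 5 = 0.26 in/h.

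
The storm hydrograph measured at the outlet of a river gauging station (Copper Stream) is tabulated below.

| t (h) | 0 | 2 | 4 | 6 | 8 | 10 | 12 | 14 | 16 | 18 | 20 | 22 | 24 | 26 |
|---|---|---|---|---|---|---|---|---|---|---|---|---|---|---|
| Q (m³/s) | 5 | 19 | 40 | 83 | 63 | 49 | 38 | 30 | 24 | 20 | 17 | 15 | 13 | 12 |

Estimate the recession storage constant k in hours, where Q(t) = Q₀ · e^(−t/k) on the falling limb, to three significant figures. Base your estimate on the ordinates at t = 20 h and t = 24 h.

On the falling limb, Q drops from 17 to 13 m³/s between t = 20 h and t = 24 h (Δt = 4 h).
k = −Δt / ln(Q₂/Q₁) = −4 / ln(13/17) = 14.9 h.

k ≈ 14.9 h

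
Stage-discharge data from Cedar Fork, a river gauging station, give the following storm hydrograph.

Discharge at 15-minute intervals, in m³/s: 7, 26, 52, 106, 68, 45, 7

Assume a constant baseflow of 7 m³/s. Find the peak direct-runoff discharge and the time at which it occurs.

Q_p = 99.0 m³/s at t = 0.75 h

Subtracting baseflow gives direct-runoff ordinates: 0.0, 19.0, 45.0, 99.0, 61.0, 38.0, 0.0 m³/s.
The maximum is 99.0 m³/s, occurring at the reading for t = 0.75 h.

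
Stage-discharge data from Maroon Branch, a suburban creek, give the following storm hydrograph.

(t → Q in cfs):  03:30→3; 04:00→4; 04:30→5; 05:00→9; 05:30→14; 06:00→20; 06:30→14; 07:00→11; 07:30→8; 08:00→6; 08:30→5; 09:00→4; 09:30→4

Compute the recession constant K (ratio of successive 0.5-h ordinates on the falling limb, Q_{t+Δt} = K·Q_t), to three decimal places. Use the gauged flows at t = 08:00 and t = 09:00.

K ≈ 0.816

Using the recession-limb readings at t = 08:00 and t = 09:00: Q falls from 6 to 4 cfs over 2 intervals.
K = (Q₂/Q₁)^(1/2) = (4/6)^(1/2) = 0.816.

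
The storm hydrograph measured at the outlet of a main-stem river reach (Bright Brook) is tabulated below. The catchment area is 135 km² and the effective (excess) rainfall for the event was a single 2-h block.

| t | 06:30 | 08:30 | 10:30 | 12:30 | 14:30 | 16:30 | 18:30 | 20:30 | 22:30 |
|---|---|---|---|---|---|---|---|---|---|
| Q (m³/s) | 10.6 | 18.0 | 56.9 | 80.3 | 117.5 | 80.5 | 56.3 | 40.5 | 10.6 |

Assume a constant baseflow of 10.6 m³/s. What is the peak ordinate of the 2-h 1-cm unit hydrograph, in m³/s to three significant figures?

U_p ≈ 53.3 m³/s

Direct runoff: 0.0, 7.4, 46.3, 69.7, 106.9, 69.9, 45.7, 29.9, 0.0 m³/s; ΣQ_DR = 375.8 m³/s, peak = 106.9 m³/s.
Runoff depth d = ΣQ_DR·Δt / A = 375.8 × 7200 / (135 km²) = 20.04 mm.
The 1-cm UH is the DRH scaled by (10 mm)/d, so U_p = 106.9 × 10/20.04 = 53.3 m³/s.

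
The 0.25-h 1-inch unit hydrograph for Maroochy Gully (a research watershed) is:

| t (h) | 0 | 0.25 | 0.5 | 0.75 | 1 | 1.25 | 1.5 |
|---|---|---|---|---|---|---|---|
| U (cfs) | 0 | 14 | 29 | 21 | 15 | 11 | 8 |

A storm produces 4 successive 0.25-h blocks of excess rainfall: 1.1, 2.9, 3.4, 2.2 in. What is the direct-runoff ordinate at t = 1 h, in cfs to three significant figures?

By discrete convolution, Q_j = Σ (P_i / 1 in) · U_{j−i}.
At t = 1 h (j=4): Q = (1.1/1)·15 + (2.9/1)·21 + (3.4/1)·29 + (2.2/1)·14 = 207 cfs.

Q ≈ 207 cfs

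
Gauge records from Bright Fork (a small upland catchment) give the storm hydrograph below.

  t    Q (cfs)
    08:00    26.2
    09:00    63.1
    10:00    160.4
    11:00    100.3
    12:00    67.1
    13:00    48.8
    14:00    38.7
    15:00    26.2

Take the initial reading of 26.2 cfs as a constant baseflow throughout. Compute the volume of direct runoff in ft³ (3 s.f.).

Direct-runoff ordinates (Q − Q_b): 0.0, 36.9, 134.2, 74.1, 40.9, 22.6, 12.5, 0.0 cfs.
ΣQ_DR = 321.2 cfs.
With Δt = 1 h = 3600 s, V = ΣQ_DR · Δt = 321.2 × 3600 = 1.16 × 10^6 ft³.

V ≈ 1.16 × 10^6 ft³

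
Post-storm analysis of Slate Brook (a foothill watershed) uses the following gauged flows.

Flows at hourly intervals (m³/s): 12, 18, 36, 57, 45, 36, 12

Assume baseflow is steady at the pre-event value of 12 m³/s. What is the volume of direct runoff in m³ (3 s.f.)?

V ≈ 4.75 × 10^5 m³

Direct-runoff ordinates (Q − Q_b): 0.0, 6.0, 24.0, 45.0, 33.0, 24.0, 0.0 m³/s.
ΣQ_DR = 132.0 m³/s.
With Δt = 1 h = 3600 s, V = ΣQ_DR · Δt = 132.0 × 3600 = 4.75 × 10^5 m³.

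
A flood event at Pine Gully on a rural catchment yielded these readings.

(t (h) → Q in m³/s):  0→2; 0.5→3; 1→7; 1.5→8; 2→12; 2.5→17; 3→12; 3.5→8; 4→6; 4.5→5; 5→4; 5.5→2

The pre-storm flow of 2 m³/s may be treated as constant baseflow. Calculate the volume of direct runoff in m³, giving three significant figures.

V ≈ 1.12 × 10^5 m³

Direct-runoff ordinates (Q − Q_b): 0.0, 1.0, 5.0, 6.0, 10.0, 15.0, 10.0, 6.0, 4.0, 3.0, 2.0, 0.0 m³/s.
ΣQ_DR = 62.00 m³/s.
With Δt = 0.5 h = 1800 s, V = ΣQ_DR · Δt = 62.00 × 1800 = 1.12 × 10^5 m³.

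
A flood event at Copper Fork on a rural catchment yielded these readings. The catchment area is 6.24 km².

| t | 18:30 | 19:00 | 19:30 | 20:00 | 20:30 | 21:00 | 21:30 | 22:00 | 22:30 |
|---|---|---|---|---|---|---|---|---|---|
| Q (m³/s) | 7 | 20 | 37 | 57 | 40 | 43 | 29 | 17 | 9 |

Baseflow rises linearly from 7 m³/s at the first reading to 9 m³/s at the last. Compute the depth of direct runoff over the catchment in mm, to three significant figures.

d ≈ 53.9 mm

Direct runoff: 0.00, 12.75, 29.50, 49.25, 32.00, 34.75, 20.50, 8.25, 0.00 m³/s; ΣQ_DR = 187.0 m³/s.
V = ΣQ_DR · Δt = 187.0 × 1800 s = 3.366 × 10^5 m³.
Over A = 6.24 km², depth = V / A = 53.9 mm.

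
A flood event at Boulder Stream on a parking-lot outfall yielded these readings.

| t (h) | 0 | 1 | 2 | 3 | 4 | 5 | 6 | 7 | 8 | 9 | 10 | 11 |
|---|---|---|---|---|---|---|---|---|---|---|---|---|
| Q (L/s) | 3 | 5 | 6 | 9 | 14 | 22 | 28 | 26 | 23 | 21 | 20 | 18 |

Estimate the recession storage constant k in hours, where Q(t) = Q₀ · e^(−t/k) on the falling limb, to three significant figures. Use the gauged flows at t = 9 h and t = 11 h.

k ≈ 13.0 h

On the falling limb, Q drops from 21 to 18 L/s between t = 9 h and t = 11 h (Δt = 2 h).
k = −Δt / ln(Q₂/Q₁) = −2 / ln(18/21) = 13.0 h.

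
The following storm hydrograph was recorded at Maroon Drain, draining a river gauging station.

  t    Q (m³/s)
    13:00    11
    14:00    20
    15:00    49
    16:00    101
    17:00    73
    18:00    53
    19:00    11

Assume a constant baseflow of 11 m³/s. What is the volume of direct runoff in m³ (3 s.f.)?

Direct-runoff ordinates (Q − Q_b): 0.0, 9.0, 38.0, 90.0, 62.0, 42.0, 0.0 m³/s.
ΣQ_DR = 241.0 m³/s.
With Δt = 1 h = 3600 s, V = ΣQ_DR · Δt = 241.0 × 3600 = 8.68 × 10^5 m³.

V ≈ 8.68 × 10^5 m³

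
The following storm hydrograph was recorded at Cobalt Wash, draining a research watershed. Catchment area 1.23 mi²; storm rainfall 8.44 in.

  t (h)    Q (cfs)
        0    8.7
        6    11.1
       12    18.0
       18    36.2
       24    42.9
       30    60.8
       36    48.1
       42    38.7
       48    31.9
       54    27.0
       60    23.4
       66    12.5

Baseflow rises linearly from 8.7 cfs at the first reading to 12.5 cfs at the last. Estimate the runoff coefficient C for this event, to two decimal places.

ΣQ_DR = 232.1 cfs; V = ΣQ_DR·Δt = 5.013 × 10^6 ft³.
Runoff depth d = V / A = 1.754 in.
C = d / P = 1.754 / 8.44 = 0.21.

C ≈ 0.21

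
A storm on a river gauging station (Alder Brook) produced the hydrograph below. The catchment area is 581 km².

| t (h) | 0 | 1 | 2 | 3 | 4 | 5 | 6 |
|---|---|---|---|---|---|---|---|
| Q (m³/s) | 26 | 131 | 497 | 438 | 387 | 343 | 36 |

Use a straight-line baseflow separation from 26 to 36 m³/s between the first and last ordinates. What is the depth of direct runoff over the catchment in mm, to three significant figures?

d ≈ 10.2 mm

Direct runoff: 0.00, 103.33, 467.67, 407.00, 354.33, 308.67, 0.00 m³/s; ΣQ_DR = 1641 m³/s.
V = ΣQ_DR · Δt = 1641 × 3600 s = 5.908 × 10^6 m³.
Over A = 581 km², depth = V / A = 10.2 mm.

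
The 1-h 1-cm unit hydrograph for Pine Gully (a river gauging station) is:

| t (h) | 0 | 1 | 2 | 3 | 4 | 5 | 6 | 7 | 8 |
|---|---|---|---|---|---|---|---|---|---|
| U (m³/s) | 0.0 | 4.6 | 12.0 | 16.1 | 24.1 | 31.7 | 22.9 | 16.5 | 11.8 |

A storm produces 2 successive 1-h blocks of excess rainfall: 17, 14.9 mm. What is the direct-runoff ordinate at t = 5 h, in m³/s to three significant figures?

By discrete convolution, Q_j = Σ (P_i / 10 mm) · U_{j−i}.
At t = 5 h (j=5): Q = (17/10)·31.7 + (14.9/10)·24.1 = 89.8 m³/s.

Q ≈ 89.8 m³/s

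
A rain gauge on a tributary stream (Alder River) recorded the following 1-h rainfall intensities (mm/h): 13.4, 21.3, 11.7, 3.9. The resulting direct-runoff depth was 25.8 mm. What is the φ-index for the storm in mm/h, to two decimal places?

Only the 3 blocks with intensity above φ contribute runoff: 13.4, 21.3, 11.7 mm/h.
Σ(I−φ)·Δt = d  ⇒  (13.4+21.3+11.7 − 3φ)·1 = 25.8
φ = (46.40 − 25.8/1) / 3 = 6.87 mm/h.

φ ≈ 6.87 mm/h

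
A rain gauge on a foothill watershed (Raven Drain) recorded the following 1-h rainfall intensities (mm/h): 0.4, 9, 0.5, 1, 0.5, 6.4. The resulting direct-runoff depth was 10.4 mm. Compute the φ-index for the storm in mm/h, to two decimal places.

φ ≈ 2.50 mm/h

Only the 2 blocks with intensity above φ contribute runoff: 9, 6.4 mm/h.
Σ(I−φ)·Δt = d  ⇒  (9+6.4 − 2φ)·1 = 10.4
φ = (15.40 − 10.4/1) / 2 = 2.50 mm/h.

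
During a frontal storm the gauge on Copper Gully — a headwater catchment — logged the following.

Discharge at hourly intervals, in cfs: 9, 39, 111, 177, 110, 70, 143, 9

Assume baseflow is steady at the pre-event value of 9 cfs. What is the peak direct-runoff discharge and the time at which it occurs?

Subtracting baseflow gives direct-runoff ordinates: 0.0, 30.0, 102.0, 168.0, 101.0, 61.0, 134.0, 0.0 cfs.
The maximum is 168.0 cfs, occurring at the reading for t = 3 h.

Q_p = 168.0 cfs at t = 3 h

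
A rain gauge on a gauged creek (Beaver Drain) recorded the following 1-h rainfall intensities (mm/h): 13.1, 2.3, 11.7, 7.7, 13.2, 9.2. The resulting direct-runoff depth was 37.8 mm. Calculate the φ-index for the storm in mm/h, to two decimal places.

Only the 5 blocks with intensity above φ contribute runoff: 13.1, 11.7, 7.7, 13.2, 9.2 mm/h.
Σ(I−φ)·Δt = d  ⇒  (13.1+11.7+7.7+13.2+9.2 − 5φ)·1 = 37.8
φ = (54.90 − 37.8/1) / 5 = 3.42 mm/h.

φ ≈ 3.42 mm/h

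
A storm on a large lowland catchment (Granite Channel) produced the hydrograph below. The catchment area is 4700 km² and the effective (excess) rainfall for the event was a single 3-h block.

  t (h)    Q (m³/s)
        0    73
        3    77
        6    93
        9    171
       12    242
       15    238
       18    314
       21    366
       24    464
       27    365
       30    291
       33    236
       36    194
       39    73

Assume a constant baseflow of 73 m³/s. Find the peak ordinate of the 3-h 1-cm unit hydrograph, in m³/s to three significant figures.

Direct runoff: 0.0, 4.0, 20.0, 98.0, 169.0, 165.0, 241.0, 293.0, 391.0, 292.0, 218.0, 163.0, 121.0, 0.0 m³/s; ΣQ_DR = 2175 m³/s, peak = 391.0 m³/s.
Runoff depth d = ΣQ_DR·Δt / A = 2175 × 10800 / (4700 km²) = 4.998 mm.
The 1-cm UH is the DRH scaled by (10 mm)/d, so U_p = 391.0 × 10/4.998 = 782 m³/s.

U_p ≈ 782 m³/s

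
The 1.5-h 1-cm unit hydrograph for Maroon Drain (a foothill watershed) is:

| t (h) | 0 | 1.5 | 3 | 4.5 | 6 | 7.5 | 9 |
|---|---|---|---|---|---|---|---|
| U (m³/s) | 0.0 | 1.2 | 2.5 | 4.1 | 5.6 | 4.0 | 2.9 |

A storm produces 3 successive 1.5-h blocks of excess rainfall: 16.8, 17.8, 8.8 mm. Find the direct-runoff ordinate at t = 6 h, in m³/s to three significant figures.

By discrete convolution, Q_j = Σ (P_i / 10 mm) · U_{j−i}.
At t = 6 h (j=4): Q = (16.8/10)·5.6 + (17.8/10)·4.1 + (8.8/10)·2.5 = 18.9 m³/s.

Q ≈ 18.9 m³/s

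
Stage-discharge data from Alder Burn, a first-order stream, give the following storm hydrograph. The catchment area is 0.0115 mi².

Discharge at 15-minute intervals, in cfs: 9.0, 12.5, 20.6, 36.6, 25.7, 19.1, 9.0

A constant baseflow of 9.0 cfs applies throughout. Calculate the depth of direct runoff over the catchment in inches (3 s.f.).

d ≈ 2.34 in

Direct runoff: 0.0, 3.5, 11.6, 27.6, 16.7, 10.1, 0.0 cfs; ΣQ_DR = 69.50 cfs.
V = ΣQ_DR · Δt = 69.50 × 900 s = 62550 ft³.
Over A = 0.0115 mi², depth = V / A = 2.34 in.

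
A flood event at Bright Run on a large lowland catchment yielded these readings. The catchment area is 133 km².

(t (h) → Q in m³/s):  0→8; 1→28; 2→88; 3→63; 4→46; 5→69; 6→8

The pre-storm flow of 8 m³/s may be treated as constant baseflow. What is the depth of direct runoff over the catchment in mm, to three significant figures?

d ≈ 6.88 mm

Direct runoff: 0.0, 20.0, 80.0, 55.0, 38.0, 61.0, 0.0 m³/s; ΣQ_DR = 254.0 m³/s.
V = ΣQ_DR · Δt = 254.0 × 3600 s = 9.144 × 10^5 m³.
Over A = 133 km², depth = V / A = 6.88 mm.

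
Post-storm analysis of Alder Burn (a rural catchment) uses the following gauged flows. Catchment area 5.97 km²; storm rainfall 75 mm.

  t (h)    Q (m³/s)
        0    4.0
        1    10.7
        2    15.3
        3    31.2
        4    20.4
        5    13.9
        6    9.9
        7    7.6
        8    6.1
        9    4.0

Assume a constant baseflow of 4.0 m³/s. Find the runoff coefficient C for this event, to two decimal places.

C ≈ 0.67

ΣQ_DR = 83.10 m³/s; V = ΣQ_DR·Δt = 2.992 × 10^5 m³.
Runoff depth d = V / A = 50.11 mm.
C = d / P = 50.11 / 75 = 0.67.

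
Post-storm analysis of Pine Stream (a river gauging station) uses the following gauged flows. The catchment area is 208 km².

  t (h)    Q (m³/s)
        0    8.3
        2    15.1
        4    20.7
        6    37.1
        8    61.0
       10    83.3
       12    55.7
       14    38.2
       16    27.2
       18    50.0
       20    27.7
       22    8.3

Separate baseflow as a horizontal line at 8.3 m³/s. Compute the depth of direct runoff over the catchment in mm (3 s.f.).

Direct runoff: 0.0, 6.8, 12.4, 28.8, 52.7, 75.0, 47.4, 29.9, 18.9, 41.7, 19.4, 0.0 m³/s; ΣQ_DR = 333.0 m³/s.
V = ΣQ_DR · Δt = 333.0 × 7200 s = 2.398 × 10^6 m³.
Over A = 208 km², depth = V / A = 11.5 mm.

d ≈ 11.5 mm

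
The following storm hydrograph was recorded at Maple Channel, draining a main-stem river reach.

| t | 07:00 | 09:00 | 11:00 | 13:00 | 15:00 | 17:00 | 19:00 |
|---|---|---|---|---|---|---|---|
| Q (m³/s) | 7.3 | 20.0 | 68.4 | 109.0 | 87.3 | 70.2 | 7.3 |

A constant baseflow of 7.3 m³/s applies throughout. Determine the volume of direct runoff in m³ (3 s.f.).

V ≈ 2.29 × 10^6 m³

Direct-runoff ordinates (Q − Q_b): 0.0, 12.7, 61.1, 101.7, 80.0, 62.9, 0.0 m³/s.
ΣQ_DR = 318.4 m³/s.
With Δt = 2 h = 7200 s, V = ΣQ_DR · Δt = 318.4 × 7200 = 2.29 × 10^6 m³.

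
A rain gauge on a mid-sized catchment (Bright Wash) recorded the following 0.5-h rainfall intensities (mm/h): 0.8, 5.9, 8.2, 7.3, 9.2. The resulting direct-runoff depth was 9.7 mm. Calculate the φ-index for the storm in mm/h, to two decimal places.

Only the 4 blocks with intensity above φ contribute runoff: 5.9, 8.2, 7.3, 9.2 mm/h.
Σ(I−φ)·Δt = d  ⇒  (5.9+8.2+7.3+9.2 − 4φ)·0.5 = 9.7
φ = (30.60 − 9.7/0.5) / 4 = 2.80 mm/h.

φ ≈ 2.80 mm/h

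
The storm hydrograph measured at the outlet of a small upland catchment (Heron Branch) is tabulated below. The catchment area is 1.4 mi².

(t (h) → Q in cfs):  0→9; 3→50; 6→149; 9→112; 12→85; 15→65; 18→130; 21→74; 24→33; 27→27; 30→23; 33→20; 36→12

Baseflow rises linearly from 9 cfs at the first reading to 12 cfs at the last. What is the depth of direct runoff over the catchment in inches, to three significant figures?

Direct runoff: 0.00, 40.75, 139.50, 102.25, 75.00, 54.75, 119.50, 63.25, 22.00, 15.75, 11.50, 8.25, 0.00 cfs; ΣQ_DR = 652.5 cfs.
V = ΣQ_DR · Δt = 652.5 × 10800 s = 7.047 × 10^6 ft³.
Over A = 1.4 mi², depth = V / A = 2.17 in.

d ≈ 2.17 in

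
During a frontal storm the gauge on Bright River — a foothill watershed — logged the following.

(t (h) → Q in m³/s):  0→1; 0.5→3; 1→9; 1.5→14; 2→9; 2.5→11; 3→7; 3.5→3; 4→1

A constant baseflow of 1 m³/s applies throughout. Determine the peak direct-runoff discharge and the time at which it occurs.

Q_p = 13.0 m³/s at t = 1.5 h

Subtracting baseflow gives direct-runoff ordinates: 0.0, 2.0, 8.0, 13.0, 8.0, 10.0, 6.0, 2.0, 0.0 m³/s.
The maximum is 13.0 m³/s, occurring at the reading for t = 1.5 h.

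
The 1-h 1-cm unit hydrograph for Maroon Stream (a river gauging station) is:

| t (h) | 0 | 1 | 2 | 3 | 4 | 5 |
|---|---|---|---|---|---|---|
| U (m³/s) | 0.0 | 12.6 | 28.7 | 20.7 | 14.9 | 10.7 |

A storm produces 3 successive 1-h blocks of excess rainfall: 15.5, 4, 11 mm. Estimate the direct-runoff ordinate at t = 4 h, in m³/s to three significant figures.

By discrete convolution, Q_j = Σ (P_i / 10 mm) · U_{j−i}.
At t = 4 h (j=4): Q = (15.5/10)·14.9 + (4/10)·20.7 + (11/10)·28.7 = 62.9 m³/s.

Q ≈ 62.9 m³/s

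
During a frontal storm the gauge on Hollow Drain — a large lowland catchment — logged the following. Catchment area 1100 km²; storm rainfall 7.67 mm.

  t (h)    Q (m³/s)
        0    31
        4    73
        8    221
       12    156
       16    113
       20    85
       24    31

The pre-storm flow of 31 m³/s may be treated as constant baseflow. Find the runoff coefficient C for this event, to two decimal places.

C ≈ 0.84

ΣQ_DR = 493.0 m³/s; V = ΣQ_DR·Δt = 7.099 × 10^6 m³.
Runoff depth d = V / A = 6.454 mm.
C = d / P = 6.454 / 7.67 = 0.84.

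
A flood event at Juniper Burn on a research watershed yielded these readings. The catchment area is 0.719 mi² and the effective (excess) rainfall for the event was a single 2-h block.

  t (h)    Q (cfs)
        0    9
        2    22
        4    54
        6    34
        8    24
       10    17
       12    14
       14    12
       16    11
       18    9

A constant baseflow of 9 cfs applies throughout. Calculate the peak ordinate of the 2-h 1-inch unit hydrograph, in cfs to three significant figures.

Direct runoff: 0.0, 13.0, 45.0, 25.0, 15.0, 8.0, 5.0, 3.0, 2.0, 0.0 cfs; ΣQ_DR = 116.0 cfs, peak = 45.0 cfs.
Runoff depth d = ΣQ_DR·Δt / A = 116.0 × 7200 / (0.719 mi²) = 0.5000 in.
The 1-inch UH is the DRH scaled by (1 in)/d, so U_p = 45.0 × 1/0.5000 = 90.0 cfs.

U_p ≈ 90.0 cfs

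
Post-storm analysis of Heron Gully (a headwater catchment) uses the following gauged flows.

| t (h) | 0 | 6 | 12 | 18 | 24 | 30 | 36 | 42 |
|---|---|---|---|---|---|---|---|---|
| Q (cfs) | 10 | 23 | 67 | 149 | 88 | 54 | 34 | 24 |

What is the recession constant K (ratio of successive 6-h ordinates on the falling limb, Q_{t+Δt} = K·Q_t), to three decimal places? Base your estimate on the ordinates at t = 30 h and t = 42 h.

Using the recession-limb readings at t = 30 h and t = 42 h: Q falls from 54 to 24 cfs over 2 intervals.
K = (Q₂/Q₁)^(1/2) = (24/54)^(1/2) = 0.667.

K ≈ 0.667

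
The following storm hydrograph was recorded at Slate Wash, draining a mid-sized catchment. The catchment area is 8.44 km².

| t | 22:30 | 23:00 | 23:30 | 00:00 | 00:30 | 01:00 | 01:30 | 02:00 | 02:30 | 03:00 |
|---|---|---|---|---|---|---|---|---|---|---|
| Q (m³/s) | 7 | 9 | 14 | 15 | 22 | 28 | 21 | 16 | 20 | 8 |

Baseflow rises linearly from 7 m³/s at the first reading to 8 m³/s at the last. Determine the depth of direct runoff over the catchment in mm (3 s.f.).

Direct runoff: 0.00, 1.89, 6.78, 7.67, 14.56, 20.44, 13.33, 8.22, 12.11, 0.00 m³/s; ΣQ_DR = 85.00 m³/s.
V = ΣQ_DR · Δt = 85.00 × 1800 s = 1.530 × 10^5 m³.
Over A = 8.44 km², depth = V / A = 18.1 mm.

d ≈ 18.1 mm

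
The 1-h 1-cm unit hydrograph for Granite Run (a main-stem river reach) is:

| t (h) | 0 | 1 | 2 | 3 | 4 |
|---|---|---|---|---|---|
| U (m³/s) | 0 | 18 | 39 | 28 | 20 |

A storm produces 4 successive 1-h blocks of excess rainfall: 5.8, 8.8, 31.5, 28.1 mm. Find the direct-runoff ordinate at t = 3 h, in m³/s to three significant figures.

Q ≈ 107 m³/s

By discrete convolution, Q_j = Σ (P_i / 10 mm) · U_{j−i}.
At t = 3 h (j=3): Q = (5.8/10)·28 + (8.8/10)·39 + (31.5/10)·18 + (28.1/10)·0 = 107 m³/s.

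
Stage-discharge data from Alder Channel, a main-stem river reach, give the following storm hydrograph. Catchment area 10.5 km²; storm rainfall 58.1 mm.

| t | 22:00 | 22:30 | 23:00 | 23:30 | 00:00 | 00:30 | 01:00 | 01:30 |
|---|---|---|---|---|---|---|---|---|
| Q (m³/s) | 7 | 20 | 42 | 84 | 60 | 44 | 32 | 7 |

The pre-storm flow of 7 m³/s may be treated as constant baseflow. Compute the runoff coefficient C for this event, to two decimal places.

ΣQ_DR = 240.0 m³/s; V = ΣQ_DR·Δt = 4.320 × 10^5 m³.
Runoff depth d = V / A = 41.14 mm.
C = d / P = 41.14 / 58.1 = 0.71.

C ≈ 0.71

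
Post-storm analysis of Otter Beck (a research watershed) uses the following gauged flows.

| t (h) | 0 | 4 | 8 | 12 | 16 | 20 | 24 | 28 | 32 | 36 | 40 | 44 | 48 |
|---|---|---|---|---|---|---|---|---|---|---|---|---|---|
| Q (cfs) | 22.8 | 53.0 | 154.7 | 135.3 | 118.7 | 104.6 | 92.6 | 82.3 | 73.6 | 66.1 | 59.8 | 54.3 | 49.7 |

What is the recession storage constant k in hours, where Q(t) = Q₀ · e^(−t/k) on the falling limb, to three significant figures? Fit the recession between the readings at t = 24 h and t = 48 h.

k ≈ 38.6 h

On the falling limb, Q drops from 92.6 to 49.7 cfs between t = 24 h and t = 48 h (Δt = 24 h).
k = −Δt / ln(Q₂/Q₁) = −24 / ln(49.7/92.6) = 38.6 h.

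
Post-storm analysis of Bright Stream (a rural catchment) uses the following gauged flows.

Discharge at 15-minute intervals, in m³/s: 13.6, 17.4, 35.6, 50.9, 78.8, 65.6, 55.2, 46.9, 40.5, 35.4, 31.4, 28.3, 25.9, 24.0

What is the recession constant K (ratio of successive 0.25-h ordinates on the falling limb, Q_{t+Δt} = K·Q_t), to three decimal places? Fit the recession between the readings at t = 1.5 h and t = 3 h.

K ≈ 0.882

Using the recession-limb readings at t = 1.5 h and t = 3 h: Q falls from 55.2 to 25.9 m³/s over 6 intervals.
K = (Q₂/Q₁)^(1/6) = (25.9/55.2)^(1/6) = 0.882.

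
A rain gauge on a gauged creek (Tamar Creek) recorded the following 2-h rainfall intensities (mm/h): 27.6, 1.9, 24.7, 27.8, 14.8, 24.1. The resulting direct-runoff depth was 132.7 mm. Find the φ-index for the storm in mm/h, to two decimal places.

Only the 5 blocks with intensity above φ contribute runoff: 27.6, 24.7, 27.8, 14.8, 24.1 mm/h.
Σ(I−φ)·Δt = d  ⇒  (27.6+24.7+27.8+14.8+24.1 − 5φ)·2 = 132.7
φ = (119.0 − 132.7/2) / 5 = 10.53 mm/h.

φ ≈ 10.53 mm/h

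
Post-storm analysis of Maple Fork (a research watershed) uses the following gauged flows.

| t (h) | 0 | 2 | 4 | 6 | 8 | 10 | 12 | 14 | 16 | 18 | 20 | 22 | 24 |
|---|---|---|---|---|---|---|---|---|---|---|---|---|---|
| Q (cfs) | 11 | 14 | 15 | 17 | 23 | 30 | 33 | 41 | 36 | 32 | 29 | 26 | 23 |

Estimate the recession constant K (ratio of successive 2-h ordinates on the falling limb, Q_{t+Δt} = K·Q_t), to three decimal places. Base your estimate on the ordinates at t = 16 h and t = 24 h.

Using the recession-limb readings at t = 16 h and t = 24 h: Q falls from 36 to 23 cfs over 4 intervals.
K = (Q₂/Q₁)^(1/4) = (23/36)^(1/4) = 0.894.

K ≈ 0.894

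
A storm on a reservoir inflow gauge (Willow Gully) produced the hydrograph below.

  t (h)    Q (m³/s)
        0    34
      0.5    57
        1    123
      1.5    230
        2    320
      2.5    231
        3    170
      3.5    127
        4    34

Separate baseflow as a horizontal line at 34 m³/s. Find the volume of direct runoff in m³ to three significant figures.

Direct-runoff ordinates (Q − Q_b): 0.0, 23.0, 89.0, 196.0, 286.0, 197.0, 136.0, 93.0, 0.0 m³/s.
ΣQ_DR = 1020 m³/s.
With Δt = 0.5 h = 1800 s, V = ΣQ_DR · Δt = 1020 × 1800 = 1.84 × 10^6 m³.

V ≈ 1.84 × 10^6 m³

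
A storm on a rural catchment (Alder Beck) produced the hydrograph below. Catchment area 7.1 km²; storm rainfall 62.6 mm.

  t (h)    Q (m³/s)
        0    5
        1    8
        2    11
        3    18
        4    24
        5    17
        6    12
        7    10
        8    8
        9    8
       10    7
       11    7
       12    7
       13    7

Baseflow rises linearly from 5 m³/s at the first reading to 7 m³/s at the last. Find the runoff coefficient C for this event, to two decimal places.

ΣQ_DR = 65.00 m³/s; V = ΣQ_DR·Δt = 2.340 × 10^5 m³.
Runoff depth d = V / A = 32.96 mm.
C = d / P = 32.96 / 62.6 = 0.53.

C ≈ 0.53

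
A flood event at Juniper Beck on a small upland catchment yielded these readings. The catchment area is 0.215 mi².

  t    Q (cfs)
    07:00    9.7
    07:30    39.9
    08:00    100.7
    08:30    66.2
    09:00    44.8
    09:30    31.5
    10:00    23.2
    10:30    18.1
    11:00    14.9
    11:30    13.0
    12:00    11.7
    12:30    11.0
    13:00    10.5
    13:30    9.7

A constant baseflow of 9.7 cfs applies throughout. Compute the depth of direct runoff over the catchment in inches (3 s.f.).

d ≈ 0.970 in

Direct runoff: 0.0, 30.2, 91.0, 56.5, 35.1, 21.8, 13.5, 8.4, 5.2, 3.3, 2.0, 1.3, 0.8, 0.0 cfs; ΣQ_DR = 269.1 cfs.
V = ΣQ_DR · Δt = 269.1 × 1800 s = 4.844 × 10^5 ft³.
Over A = 0.215 mi², depth = V / A = 0.970 in.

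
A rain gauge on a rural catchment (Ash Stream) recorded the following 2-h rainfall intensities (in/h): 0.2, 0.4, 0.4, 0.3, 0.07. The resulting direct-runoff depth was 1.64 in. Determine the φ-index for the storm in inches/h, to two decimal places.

Only the 4 blocks with intensity above φ contribute runoff: 0.2, 0.4, 0.4, 0.3 in/h.
Σ(I−φ)·Δt = d  ⇒  (0.2+0.4+0.4+0.3 − 4φ)·2 = 1.64
φ = (1.300 − 1.64/2) / 4 = 0.12 in/h.

φ ≈ 0.12 in/h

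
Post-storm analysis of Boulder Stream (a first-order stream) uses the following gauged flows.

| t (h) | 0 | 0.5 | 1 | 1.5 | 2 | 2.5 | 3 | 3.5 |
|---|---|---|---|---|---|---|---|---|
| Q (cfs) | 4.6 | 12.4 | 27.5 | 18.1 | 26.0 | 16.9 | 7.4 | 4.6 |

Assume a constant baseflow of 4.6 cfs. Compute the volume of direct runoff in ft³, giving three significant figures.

Direct-runoff ordinates (Q − Q_b): 0.0, 7.8, 22.9, 13.5, 21.4, 12.3, 2.8, 0.0 cfs.
ΣQ_DR = 80.70 cfs.
With Δt = 0.5 h = 1800 s, V = ΣQ_DR · Δt = 80.70 × 1800 = 1.45 × 10^5 ft³.

V ≈ 1.45 × 10^5 ft³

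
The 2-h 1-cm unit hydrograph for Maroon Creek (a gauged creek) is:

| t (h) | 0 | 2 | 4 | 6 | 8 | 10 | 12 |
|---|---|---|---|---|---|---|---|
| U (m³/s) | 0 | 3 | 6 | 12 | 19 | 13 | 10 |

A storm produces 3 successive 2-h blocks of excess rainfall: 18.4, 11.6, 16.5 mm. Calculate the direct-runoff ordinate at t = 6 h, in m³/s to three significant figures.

Q ≈ 34.0 m³/s

By discrete convolution, Q_j = Σ (P_i / 10 mm) · U_{j−i}.
At t = 6 h (j=3): Q = (18.4/10)·12 + (11.6/10)·6 + (16.5/10)·3 = 34.0 m³/s.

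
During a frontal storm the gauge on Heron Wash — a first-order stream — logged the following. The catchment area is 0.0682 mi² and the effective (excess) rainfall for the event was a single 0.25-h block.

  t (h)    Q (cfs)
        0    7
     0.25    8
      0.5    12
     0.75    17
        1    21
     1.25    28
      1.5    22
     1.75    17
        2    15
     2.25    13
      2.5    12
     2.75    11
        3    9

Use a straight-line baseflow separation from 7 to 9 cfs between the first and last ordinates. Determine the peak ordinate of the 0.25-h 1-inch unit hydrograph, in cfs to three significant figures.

Direct runoff: 0.00, 0.83, 4.67, 9.50, 13.33, 20.17, 14.00, 8.83, 6.67, 4.50, 3.33, 2.17, 0.00 cfs; ΣQ_DR = 88.00 cfs, peak = 20.17 cfs.
Runoff depth d = ΣQ_DR·Δt / A = 88.00 × 900 / (0.0682 mi²) = 0.4999 in.
The 1-inch UH is the DRH scaled by (1 in)/d, so U_p = 20.17 × 1/0.4999 = 40.3 cfs.

U_p ≈ 40.3 cfs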